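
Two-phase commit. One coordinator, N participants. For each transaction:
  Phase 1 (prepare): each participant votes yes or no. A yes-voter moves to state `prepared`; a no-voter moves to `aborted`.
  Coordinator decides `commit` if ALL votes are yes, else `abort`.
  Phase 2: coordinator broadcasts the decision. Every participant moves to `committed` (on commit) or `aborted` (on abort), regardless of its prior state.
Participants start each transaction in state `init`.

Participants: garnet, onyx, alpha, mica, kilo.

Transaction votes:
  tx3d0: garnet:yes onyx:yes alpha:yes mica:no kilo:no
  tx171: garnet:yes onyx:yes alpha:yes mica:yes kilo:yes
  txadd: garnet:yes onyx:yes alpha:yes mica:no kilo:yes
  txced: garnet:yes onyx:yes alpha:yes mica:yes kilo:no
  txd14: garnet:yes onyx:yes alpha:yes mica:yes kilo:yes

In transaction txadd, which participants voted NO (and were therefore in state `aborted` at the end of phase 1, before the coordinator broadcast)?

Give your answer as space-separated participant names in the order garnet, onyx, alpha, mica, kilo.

Answer: mica

Derivation:
Txn txadd phase 1: garnet yes -> prepared; onyx yes -> prepared; alpha yes -> prepared; mica no -> aborted; kilo yes -> prepared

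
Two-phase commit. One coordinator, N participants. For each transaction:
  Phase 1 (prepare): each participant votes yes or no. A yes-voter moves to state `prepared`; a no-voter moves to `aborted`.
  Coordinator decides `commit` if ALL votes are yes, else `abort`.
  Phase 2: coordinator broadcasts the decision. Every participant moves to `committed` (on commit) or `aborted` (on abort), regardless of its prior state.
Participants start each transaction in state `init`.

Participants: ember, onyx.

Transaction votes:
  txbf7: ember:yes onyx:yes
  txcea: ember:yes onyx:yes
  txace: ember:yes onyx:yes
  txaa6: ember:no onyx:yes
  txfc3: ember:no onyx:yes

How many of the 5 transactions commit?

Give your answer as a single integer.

Answer: 3

Derivation:
txbf7: all yes -> commit (commits=1)
txcea: all yes -> commit (commits=2)
txace: all yes -> commit (commits=3)
txaa6: no from ember -> abort (commits=3)
txfc3: no from ember -> abort (commits=3)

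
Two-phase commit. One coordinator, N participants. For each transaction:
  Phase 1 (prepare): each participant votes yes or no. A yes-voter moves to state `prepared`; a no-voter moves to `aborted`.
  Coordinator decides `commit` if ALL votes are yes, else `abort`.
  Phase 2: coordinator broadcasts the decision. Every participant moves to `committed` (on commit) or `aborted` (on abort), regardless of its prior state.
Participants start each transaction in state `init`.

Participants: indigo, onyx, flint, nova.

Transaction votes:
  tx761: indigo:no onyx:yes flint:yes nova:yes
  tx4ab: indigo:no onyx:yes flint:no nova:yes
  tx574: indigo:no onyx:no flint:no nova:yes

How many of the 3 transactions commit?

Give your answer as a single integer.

tx761: no from indigo -> abort (commits=0)
tx4ab: no from indigo, flint -> abort (commits=0)
tx574: no from indigo, onyx, flint -> abort (commits=0)

Answer: 0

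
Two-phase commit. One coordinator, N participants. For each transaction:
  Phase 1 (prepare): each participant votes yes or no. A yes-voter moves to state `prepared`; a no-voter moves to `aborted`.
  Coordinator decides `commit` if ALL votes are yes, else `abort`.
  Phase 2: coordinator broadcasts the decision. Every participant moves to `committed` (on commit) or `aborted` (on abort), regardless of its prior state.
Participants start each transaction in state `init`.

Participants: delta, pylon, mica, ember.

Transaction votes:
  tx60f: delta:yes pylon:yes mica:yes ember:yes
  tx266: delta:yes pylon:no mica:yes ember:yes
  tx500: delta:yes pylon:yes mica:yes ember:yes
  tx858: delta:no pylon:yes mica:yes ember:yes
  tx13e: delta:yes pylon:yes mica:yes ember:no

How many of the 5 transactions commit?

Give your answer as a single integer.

Answer: 2

Derivation:
tx60f: all yes -> commit (commits=1)
tx266: no from pylon -> abort (commits=1)
tx500: all yes -> commit (commits=2)
tx858: no from delta -> abort (commits=2)
tx13e: no from ember -> abort (commits=2)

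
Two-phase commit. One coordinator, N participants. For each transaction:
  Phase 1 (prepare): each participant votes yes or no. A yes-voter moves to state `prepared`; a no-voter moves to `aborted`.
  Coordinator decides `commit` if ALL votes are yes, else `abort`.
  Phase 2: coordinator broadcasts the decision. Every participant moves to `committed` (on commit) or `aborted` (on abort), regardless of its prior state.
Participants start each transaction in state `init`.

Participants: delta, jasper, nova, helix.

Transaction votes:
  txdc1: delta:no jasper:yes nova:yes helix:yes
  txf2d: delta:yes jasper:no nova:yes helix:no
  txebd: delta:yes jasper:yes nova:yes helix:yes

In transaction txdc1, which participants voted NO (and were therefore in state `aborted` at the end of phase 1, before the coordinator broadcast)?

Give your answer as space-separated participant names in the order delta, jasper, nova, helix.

Txn txdc1 phase 1: delta no -> aborted; jasper yes -> prepared; nova yes -> prepared; helix yes -> prepared

Answer: delta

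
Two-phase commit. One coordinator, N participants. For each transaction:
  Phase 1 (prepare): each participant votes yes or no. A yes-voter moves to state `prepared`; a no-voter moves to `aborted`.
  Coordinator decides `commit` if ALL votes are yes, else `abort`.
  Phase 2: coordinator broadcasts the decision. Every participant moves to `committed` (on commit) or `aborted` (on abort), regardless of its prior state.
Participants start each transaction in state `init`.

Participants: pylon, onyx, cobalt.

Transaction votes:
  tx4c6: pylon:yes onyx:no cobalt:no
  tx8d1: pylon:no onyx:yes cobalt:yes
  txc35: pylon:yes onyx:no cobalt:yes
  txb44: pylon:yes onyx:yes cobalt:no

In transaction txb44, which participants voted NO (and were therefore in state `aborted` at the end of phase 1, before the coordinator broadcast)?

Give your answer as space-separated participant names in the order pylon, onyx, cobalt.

Txn txb44 phase 1: pylon yes -> prepared; onyx yes -> prepared; cobalt no -> aborted

Answer: cobalt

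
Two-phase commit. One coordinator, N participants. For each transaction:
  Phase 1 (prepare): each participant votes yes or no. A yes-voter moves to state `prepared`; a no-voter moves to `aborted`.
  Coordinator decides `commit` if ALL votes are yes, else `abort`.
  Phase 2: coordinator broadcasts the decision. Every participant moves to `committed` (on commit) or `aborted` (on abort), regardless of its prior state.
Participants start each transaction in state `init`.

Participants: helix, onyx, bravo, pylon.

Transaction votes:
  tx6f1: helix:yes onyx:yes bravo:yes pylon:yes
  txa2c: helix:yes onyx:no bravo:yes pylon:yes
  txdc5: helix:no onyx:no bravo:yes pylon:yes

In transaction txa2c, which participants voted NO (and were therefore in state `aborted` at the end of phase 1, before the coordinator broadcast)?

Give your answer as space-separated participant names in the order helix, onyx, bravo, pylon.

Txn txa2c phase 1: helix yes -> prepared; onyx no -> aborted; bravo yes -> prepared; pylon yes -> prepared

Answer: onyx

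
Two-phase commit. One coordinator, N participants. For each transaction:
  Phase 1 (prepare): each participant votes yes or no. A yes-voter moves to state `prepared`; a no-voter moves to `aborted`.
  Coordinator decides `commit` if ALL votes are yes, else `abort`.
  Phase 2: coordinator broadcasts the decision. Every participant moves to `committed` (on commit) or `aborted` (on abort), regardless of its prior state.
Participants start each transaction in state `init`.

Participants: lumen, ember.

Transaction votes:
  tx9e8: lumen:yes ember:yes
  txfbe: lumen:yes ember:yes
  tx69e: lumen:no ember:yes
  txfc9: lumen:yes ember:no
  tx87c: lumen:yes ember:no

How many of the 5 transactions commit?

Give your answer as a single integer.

tx9e8: all yes -> commit (commits=1)
txfbe: all yes -> commit (commits=2)
tx69e: no from lumen -> abort (commits=2)
txfc9: no from ember -> abort (commits=2)
tx87c: no from ember -> abort (commits=2)

Answer: 2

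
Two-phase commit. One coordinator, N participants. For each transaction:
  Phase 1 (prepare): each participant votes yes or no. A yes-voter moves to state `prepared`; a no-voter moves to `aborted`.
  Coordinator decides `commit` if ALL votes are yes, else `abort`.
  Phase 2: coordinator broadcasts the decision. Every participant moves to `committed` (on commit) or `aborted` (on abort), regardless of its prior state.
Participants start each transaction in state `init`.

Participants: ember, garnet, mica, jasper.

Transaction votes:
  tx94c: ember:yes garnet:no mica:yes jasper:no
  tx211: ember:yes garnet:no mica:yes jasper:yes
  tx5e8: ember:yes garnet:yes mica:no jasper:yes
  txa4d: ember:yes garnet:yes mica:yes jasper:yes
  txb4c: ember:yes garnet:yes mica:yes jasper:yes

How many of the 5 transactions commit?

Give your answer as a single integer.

tx94c: no from garnet, jasper -> abort (commits=0)
tx211: no from garnet -> abort (commits=0)
tx5e8: no from mica -> abort (commits=0)
txa4d: all yes -> commit (commits=1)
txb4c: all yes -> commit (commits=2)

Answer: 2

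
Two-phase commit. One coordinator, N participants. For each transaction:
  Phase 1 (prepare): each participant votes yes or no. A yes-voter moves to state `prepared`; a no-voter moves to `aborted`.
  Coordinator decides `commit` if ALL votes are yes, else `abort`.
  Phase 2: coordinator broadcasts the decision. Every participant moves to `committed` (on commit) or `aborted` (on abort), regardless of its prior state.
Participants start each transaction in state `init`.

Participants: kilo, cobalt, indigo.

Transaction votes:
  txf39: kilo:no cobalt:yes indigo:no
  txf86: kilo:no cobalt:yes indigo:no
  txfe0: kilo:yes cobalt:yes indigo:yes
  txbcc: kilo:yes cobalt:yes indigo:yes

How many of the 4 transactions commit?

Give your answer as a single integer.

txf39: no from kilo, indigo -> abort (commits=0)
txf86: no from kilo, indigo -> abort (commits=0)
txfe0: all yes -> commit (commits=1)
txbcc: all yes -> commit (commits=2)

Answer: 2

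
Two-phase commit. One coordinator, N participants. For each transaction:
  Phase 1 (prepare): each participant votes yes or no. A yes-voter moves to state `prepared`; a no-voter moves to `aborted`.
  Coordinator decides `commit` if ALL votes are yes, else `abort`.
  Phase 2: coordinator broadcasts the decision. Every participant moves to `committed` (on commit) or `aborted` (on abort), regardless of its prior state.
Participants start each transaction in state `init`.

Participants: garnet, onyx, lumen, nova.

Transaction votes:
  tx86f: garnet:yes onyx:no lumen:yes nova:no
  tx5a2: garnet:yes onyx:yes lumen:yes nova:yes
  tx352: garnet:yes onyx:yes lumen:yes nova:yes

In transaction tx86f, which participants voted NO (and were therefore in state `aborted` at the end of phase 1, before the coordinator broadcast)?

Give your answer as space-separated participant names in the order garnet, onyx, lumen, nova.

Txn tx86f phase 1: garnet yes -> prepared; onyx no -> aborted; lumen yes -> prepared; nova no -> aborted

Answer: onyx nova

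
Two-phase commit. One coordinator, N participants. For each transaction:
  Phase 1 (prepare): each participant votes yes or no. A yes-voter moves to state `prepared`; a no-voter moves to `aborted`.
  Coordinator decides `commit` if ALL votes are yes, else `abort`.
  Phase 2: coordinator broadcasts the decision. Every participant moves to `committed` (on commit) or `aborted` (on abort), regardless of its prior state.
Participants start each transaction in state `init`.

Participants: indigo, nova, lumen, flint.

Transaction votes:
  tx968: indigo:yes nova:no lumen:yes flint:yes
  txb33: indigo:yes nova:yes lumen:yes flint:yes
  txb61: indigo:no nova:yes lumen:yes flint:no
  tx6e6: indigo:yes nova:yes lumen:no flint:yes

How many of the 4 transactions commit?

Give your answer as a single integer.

tx968: no from nova -> abort (commits=0)
txb33: all yes -> commit (commits=1)
txb61: no from indigo, flint -> abort (commits=1)
tx6e6: no from lumen -> abort (commits=1)

Answer: 1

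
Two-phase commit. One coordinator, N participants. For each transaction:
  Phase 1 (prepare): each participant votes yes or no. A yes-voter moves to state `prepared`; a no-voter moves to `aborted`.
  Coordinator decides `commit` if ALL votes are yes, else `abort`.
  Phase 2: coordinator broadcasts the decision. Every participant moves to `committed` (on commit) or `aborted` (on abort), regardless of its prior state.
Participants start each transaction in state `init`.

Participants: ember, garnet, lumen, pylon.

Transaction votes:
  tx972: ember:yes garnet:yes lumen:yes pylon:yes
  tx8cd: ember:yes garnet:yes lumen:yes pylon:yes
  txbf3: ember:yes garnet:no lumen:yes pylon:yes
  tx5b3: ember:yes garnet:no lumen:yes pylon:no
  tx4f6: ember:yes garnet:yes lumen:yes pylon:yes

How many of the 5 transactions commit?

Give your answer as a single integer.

Answer: 3

Derivation:
tx972: all yes -> commit (commits=1)
tx8cd: all yes -> commit (commits=2)
txbf3: no from garnet -> abort (commits=2)
tx5b3: no from garnet, pylon -> abort (commits=2)
tx4f6: all yes -> commit (commits=3)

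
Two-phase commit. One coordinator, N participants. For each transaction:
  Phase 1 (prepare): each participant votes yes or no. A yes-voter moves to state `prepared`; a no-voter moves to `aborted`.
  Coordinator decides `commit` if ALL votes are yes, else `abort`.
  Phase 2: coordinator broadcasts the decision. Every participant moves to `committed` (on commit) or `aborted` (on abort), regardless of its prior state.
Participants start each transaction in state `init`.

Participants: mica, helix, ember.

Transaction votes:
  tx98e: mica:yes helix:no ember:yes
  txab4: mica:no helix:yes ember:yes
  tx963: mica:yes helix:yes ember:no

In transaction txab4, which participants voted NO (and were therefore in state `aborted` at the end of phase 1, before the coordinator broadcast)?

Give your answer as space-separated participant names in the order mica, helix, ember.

Txn txab4 phase 1: mica no -> aborted; helix yes -> prepared; ember yes -> prepared

Answer: mica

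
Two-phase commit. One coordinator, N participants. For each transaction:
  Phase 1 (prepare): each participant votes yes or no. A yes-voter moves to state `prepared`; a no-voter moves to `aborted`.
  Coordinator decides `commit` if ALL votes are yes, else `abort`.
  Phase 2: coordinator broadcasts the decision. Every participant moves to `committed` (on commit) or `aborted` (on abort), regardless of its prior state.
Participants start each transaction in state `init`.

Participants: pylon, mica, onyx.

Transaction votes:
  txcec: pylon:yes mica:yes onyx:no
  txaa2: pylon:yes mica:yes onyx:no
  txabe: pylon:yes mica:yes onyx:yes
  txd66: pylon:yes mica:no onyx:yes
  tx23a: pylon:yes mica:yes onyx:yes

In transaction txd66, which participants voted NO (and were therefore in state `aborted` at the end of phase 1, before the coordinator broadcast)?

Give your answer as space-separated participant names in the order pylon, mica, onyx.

Txn txd66 phase 1: pylon yes -> prepared; mica no -> aborted; onyx yes -> prepared

Answer: mica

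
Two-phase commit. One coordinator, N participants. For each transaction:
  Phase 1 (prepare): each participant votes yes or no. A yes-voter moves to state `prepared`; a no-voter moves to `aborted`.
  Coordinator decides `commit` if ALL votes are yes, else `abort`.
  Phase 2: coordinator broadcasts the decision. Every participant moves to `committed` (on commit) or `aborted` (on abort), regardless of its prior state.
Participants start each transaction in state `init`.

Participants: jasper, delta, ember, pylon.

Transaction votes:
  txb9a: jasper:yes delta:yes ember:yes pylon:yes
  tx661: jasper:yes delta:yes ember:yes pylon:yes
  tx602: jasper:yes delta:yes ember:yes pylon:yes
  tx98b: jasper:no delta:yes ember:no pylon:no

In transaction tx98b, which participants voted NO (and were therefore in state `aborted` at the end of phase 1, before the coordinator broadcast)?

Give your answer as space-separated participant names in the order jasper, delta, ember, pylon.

Txn tx98b phase 1: jasper no -> aborted; delta yes -> prepared; ember no -> aborted; pylon no -> aborted

Answer: jasper ember pylon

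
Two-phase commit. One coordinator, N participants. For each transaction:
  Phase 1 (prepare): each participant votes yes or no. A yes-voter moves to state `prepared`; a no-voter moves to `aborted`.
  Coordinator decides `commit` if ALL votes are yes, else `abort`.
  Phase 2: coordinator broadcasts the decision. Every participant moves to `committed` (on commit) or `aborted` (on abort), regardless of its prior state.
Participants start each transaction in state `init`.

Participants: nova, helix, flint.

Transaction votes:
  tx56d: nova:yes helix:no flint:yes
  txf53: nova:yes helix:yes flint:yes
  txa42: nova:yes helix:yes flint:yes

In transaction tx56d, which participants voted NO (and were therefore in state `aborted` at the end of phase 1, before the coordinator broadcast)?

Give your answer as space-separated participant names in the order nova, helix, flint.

Txn tx56d phase 1: nova yes -> prepared; helix no -> aborted; flint yes -> prepared

Answer: helix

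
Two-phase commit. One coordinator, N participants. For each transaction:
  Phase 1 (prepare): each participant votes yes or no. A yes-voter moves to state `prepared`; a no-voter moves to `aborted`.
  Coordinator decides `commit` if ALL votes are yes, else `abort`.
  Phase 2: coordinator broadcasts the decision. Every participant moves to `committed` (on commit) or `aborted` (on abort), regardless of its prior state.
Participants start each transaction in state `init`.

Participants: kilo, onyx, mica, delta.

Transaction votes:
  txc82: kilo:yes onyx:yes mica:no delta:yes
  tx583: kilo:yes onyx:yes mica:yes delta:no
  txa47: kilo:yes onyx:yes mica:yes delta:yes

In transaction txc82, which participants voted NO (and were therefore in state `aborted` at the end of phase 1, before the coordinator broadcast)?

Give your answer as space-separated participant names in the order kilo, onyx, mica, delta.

Answer: mica

Derivation:
Txn txc82 phase 1: kilo yes -> prepared; onyx yes -> prepared; mica no -> aborted; delta yes -> prepared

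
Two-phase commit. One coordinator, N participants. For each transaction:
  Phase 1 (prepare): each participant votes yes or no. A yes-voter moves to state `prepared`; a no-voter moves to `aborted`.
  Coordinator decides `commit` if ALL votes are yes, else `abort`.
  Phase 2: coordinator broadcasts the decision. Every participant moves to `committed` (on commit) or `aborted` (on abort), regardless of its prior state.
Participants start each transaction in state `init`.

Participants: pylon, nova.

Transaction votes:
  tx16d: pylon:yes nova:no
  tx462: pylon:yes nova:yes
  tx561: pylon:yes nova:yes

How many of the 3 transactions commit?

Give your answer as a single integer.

tx16d: no from nova -> abort (commits=0)
tx462: all yes -> commit (commits=1)
tx561: all yes -> commit (commits=2)

Answer: 2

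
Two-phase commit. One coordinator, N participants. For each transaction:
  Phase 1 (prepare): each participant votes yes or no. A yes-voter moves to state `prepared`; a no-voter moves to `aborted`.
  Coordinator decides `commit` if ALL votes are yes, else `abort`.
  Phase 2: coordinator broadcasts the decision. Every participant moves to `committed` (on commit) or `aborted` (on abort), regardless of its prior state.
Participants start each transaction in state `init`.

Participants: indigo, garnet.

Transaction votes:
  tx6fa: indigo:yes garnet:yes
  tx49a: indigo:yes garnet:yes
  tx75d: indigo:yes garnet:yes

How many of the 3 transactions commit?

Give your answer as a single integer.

tx6fa: all yes -> commit (commits=1)
tx49a: all yes -> commit (commits=2)
tx75d: all yes -> commit (commits=3)

Answer: 3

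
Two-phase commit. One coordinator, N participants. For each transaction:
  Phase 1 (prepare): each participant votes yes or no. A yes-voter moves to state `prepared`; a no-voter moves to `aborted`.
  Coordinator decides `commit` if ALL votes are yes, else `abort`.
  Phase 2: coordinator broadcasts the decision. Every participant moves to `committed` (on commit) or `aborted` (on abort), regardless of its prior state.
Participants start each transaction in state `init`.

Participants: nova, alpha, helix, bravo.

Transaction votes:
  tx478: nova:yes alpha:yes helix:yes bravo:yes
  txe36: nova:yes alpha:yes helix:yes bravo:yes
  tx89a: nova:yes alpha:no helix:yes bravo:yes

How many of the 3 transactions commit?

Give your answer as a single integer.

tx478: all yes -> commit (commits=1)
txe36: all yes -> commit (commits=2)
tx89a: no from alpha -> abort (commits=2)

Answer: 2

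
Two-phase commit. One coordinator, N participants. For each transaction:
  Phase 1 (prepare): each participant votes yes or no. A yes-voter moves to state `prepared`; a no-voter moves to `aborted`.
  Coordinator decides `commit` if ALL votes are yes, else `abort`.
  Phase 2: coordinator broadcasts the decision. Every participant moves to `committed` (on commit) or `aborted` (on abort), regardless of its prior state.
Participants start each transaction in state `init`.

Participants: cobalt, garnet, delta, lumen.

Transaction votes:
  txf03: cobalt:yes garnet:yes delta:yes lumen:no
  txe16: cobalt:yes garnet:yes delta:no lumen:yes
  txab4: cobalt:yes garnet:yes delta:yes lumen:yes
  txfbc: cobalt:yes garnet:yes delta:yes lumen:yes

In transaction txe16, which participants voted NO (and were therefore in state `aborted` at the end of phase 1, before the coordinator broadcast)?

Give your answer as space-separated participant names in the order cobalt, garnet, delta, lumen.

Txn txe16 phase 1: cobalt yes -> prepared; garnet yes -> prepared; delta no -> aborted; lumen yes -> prepared

Answer: delta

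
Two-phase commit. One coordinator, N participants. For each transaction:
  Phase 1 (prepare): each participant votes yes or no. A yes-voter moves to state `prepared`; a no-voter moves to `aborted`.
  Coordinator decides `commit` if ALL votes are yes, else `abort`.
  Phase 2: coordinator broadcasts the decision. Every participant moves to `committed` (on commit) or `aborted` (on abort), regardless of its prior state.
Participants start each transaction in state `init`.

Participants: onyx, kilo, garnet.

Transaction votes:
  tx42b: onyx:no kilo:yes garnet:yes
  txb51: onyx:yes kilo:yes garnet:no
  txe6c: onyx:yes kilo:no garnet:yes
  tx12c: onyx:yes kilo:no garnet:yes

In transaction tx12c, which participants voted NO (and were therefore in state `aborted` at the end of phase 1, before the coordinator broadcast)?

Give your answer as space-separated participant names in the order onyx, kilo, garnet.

Answer: kilo

Derivation:
Txn tx12c phase 1: onyx yes -> prepared; kilo no -> aborted; garnet yes -> prepared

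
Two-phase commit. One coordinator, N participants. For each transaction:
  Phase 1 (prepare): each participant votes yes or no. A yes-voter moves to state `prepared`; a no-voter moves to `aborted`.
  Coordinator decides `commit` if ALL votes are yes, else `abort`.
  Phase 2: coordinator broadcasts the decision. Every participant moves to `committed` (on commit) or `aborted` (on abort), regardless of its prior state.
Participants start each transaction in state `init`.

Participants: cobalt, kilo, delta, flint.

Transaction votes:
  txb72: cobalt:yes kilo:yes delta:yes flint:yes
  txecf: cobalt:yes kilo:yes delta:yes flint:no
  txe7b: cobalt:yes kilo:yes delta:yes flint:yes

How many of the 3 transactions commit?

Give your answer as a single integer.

txb72: all yes -> commit (commits=1)
txecf: no from flint -> abort (commits=1)
txe7b: all yes -> commit (commits=2)

Answer: 2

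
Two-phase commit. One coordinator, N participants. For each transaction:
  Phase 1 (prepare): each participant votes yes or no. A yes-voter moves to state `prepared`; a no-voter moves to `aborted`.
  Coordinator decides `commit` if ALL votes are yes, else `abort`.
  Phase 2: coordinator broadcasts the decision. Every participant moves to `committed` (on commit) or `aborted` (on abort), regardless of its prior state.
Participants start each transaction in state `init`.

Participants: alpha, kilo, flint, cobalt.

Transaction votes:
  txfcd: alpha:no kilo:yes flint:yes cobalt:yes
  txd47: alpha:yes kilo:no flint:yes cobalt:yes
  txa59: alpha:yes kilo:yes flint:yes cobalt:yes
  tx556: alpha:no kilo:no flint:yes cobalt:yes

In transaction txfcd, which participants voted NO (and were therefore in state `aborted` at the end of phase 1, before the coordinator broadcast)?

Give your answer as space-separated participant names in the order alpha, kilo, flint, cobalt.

Txn txfcd phase 1: alpha no -> aborted; kilo yes -> prepared; flint yes -> prepared; cobalt yes -> prepared

Answer: alpha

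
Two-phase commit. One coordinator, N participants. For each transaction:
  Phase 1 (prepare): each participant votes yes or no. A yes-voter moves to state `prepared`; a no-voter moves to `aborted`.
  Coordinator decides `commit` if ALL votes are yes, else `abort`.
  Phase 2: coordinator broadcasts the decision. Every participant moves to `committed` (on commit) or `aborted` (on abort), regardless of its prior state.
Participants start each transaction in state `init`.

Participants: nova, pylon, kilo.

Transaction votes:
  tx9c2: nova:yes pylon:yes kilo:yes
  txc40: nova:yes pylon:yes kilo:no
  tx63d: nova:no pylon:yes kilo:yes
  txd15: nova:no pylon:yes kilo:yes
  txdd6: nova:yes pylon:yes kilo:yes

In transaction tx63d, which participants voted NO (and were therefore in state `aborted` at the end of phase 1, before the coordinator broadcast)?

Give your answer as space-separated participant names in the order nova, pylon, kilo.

Answer: nova

Derivation:
Txn tx63d phase 1: nova no -> aborted; pylon yes -> prepared; kilo yes -> prepared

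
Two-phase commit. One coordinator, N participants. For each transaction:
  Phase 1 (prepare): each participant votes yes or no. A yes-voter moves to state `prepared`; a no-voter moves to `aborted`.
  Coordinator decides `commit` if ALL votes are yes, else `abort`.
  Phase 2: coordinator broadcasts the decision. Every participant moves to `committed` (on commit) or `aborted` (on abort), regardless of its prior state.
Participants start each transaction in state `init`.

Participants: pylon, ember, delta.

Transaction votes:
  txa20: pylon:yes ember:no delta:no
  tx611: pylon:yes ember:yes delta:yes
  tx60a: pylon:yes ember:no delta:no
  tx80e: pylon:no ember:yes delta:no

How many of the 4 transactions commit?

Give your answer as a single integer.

txa20: no from ember, delta -> abort (commits=0)
tx611: all yes -> commit (commits=1)
tx60a: no from ember, delta -> abort (commits=1)
tx80e: no from pylon, delta -> abort (commits=1)

Answer: 1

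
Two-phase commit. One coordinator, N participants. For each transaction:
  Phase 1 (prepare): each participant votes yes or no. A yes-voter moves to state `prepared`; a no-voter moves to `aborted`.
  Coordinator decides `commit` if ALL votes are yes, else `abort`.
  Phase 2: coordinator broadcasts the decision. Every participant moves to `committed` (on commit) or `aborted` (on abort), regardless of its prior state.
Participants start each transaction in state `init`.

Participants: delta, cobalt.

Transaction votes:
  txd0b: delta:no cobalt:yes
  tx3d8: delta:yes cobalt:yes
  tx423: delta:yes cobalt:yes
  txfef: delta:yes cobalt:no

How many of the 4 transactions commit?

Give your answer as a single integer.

txd0b: no from delta -> abort (commits=0)
tx3d8: all yes -> commit (commits=1)
tx423: all yes -> commit (commits=2)
txfef: no from cobalt -> abort (commits=2)

Answer: 2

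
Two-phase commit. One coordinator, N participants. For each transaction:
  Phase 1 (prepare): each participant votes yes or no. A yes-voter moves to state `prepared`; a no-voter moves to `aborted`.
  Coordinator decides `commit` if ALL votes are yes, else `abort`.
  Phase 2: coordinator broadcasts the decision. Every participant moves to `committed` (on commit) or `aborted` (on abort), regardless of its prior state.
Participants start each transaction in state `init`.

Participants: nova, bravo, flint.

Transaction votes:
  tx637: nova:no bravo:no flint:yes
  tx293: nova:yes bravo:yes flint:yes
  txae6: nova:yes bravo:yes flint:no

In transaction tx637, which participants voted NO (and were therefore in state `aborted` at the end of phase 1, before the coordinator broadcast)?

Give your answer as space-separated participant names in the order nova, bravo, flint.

Answer: nova bravo

Derivation:
Txn tx637 phase 1: nova no -> aborted; bravo no -> aborted; flint yes -> prepared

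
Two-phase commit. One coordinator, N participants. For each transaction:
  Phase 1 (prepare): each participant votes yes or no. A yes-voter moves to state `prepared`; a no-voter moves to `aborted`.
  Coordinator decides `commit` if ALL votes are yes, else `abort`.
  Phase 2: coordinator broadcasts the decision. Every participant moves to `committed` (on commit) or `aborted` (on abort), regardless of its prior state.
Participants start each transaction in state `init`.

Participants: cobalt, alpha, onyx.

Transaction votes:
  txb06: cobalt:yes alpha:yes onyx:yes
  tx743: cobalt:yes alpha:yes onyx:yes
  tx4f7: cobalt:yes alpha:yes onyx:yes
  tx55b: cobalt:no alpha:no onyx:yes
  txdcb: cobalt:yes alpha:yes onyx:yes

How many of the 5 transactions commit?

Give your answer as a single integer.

Answer: 4

Derivation:
txb06: all yes -> commit (commits=1)
tx743: all yes -> commit (commits=2)
tx4f7: all yes -> commit (commits=3)
tx55b: no from cobalt, alpha -> abort (commits=3)
txdcb: all yes -> commit (commits=4)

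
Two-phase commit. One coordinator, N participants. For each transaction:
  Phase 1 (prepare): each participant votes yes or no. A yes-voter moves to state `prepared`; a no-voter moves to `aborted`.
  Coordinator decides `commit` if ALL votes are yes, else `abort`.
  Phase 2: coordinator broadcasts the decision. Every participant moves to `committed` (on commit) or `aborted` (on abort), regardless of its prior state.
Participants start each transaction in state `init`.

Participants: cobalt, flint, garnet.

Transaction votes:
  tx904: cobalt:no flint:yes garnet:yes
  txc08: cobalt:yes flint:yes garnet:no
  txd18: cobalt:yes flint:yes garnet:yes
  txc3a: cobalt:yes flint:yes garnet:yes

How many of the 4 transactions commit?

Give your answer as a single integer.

Answer: 2

Derivation:
tx904: no from cobalt -> abort (commits=0)
txc08: no from garnet -> abort (commits=0)
txd18: all yes -> commit (commits=1)
txc3a: all yes -> commit (commits=2)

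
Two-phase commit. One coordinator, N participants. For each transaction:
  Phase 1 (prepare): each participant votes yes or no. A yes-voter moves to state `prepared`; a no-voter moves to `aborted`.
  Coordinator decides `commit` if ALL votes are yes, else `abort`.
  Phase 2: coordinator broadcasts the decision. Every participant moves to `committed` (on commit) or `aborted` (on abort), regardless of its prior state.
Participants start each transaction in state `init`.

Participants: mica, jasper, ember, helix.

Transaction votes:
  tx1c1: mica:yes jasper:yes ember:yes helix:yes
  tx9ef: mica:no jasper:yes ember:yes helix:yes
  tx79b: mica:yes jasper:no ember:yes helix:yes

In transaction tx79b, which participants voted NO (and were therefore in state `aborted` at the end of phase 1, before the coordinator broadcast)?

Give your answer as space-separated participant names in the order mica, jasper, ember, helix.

Txn tx79b phase 1: mica yes -> prepared; jasper no -> aborted; ember yes -> prepared; helix yes -> prepared

Answer: jasper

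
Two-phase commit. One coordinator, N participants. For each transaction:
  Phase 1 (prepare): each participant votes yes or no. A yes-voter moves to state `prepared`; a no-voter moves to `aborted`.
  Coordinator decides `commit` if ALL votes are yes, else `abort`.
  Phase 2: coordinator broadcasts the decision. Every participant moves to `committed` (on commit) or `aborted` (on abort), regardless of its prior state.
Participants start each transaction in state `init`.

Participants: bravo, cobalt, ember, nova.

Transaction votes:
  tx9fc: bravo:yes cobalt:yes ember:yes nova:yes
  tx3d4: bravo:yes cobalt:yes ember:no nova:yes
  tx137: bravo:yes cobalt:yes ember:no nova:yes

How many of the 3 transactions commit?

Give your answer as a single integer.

tx9fc: all yes -> commit (commits=1)
tx3d4: no from ember -> abort (commits=1)
tx137: no from ember -> abort (commits=1)

Answer: 1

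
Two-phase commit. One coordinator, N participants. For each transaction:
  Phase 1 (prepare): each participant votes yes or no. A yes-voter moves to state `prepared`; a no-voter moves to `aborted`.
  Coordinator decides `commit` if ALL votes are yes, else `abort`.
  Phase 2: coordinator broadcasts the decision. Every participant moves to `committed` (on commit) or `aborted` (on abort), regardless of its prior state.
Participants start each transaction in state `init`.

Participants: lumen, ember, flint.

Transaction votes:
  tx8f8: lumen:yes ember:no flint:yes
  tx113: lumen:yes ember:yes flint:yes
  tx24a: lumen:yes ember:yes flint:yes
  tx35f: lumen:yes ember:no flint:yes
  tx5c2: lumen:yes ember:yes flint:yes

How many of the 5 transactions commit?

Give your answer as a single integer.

Answer: 3

Derivation:
tx8f8: no from ember -> abort (commits=0)
tx113: all yes -> commit (commits=1)
tx24a: all yes -> commit (commits=2)
tx35f: no from ember -> abort (commits=2)
tx5c2: all yes -> commit (commits=3)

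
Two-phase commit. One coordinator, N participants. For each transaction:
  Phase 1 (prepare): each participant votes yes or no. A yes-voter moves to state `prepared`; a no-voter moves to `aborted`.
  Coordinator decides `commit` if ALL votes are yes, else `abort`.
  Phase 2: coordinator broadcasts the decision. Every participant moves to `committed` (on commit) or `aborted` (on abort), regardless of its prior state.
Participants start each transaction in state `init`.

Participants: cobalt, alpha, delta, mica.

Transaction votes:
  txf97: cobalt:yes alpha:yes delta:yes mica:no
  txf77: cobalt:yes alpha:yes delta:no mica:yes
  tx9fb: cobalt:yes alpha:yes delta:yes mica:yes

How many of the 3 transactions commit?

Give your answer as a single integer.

Answer: 1

Derivation:
txf97: no from mica -> abort (commits=0)
txf77: no from delta -> abort (commits=0)
tx9fb: all yes -> commit (commits=1)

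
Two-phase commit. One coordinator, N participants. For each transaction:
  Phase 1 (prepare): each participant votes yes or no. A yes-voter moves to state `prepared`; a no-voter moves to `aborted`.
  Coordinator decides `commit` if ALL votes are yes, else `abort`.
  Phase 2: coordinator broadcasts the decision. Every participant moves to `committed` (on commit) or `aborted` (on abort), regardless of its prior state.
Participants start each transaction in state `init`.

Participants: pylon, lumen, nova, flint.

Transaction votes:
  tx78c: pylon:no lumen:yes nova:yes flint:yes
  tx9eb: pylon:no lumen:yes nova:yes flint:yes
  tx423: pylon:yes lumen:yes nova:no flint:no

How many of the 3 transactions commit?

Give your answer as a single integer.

tx78c: no from pylon -> abort (commits=0)
tx9eb: no from pylon -> abort (commits=0)
tx423: no from nova, flint -> abort (commits=0)

Answer: 0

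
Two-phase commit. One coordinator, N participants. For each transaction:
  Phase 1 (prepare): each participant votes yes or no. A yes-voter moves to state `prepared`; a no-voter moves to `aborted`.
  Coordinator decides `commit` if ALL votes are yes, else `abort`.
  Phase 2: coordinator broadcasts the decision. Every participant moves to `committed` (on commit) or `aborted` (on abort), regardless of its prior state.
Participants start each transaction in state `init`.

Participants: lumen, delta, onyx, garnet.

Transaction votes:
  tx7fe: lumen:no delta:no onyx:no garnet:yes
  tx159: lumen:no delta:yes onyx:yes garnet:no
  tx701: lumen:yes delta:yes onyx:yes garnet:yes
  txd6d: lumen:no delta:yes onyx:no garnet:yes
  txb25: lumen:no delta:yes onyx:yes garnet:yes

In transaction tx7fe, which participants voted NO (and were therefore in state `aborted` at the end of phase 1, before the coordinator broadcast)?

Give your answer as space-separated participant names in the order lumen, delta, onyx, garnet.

Answer: lumen delta onyx

Derivation:
Txn tx7fe phase 1: lumen no -> aborted; delta no -> aborted; onyx no -> aborted; garnet yes -> prepared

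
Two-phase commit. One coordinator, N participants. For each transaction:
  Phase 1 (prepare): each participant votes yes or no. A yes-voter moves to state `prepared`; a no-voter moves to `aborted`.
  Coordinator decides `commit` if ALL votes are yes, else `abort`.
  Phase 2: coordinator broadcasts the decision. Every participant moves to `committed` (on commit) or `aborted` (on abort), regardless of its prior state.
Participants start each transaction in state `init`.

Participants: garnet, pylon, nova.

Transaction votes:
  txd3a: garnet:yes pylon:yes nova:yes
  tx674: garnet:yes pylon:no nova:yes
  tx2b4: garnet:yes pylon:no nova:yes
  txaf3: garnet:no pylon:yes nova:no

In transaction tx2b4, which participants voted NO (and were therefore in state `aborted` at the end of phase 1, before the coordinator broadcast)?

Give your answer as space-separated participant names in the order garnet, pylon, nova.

Txn tx2b4 phase 1: garnet yes -> prepared; pylon no -> aborted; nova yes -> prepared

Answer: pylon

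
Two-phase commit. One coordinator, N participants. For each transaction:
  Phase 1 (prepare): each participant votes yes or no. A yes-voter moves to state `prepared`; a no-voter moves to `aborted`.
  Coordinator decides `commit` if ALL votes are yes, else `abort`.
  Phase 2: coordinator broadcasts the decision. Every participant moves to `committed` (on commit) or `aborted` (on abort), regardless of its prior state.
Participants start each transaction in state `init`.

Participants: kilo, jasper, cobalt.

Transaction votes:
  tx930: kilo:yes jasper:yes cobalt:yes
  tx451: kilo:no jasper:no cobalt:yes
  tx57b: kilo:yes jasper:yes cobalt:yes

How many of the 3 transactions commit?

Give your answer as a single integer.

tx930: all yes -> commit (commits=1)
tx451: no from kilo, jasper -> abort (commits=1)
tx57b: all yes -> commit (commits=2)

Answer: 2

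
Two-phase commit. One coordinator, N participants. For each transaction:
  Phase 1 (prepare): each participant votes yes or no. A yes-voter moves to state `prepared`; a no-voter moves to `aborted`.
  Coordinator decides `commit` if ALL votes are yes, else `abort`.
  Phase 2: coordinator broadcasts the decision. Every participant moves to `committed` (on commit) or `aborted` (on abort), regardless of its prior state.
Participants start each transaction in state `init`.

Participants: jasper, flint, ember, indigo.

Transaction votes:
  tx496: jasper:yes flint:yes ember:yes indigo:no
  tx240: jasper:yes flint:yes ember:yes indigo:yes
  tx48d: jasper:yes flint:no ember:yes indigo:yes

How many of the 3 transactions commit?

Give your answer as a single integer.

Answer: 1

Derivation:
tx496: no from indigo -> abort (commits=0)
tx240: all yes -> commit (commits=1)
tx48d: no from flint -> abort (commits=1)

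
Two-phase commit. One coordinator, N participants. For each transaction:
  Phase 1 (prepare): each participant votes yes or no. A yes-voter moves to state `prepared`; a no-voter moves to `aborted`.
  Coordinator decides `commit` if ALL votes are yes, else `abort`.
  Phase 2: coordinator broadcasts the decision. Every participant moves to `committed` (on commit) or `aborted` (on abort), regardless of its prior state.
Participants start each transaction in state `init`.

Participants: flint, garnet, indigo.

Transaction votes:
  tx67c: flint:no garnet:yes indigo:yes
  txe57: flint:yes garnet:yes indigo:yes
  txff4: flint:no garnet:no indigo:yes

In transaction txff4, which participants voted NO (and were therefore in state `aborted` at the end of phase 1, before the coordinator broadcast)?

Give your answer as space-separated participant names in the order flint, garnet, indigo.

Txn txff4 phase 1: flint no -> aborted; garnet no -> aborted; indigo yes -> prepared

Answer: flint garnet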